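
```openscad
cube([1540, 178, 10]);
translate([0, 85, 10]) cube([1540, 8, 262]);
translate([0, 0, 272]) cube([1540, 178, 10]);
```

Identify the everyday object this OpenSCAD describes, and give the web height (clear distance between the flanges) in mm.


An I-beam. The web height is 262 mm.

Two wide flanges with a thin centred web — an I-beam. Overall 282 mm minus two 10 mm flanges gives a web of 282 − 2·10 = 262 mm.


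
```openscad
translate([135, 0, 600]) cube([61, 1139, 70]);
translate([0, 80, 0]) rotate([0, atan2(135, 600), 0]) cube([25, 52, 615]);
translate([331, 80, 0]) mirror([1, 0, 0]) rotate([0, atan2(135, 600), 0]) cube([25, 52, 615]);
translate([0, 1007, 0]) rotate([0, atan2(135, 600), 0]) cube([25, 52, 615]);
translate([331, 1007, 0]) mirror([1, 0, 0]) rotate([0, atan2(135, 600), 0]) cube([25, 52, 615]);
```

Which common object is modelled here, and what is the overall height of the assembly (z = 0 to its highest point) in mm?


A sawhorse. The overall height is 670 mm.

A beam across two mirrored pairs of raked legs — a sawhorse. The beam's underside is at z = 600 (matching the legs' vertical rise in atan2(135, 600)) and the beam is 70 mm tall, so its top is at 600 + 70 = 670 mm. The raked legs top out at the beam's underside, so that is the highest point.


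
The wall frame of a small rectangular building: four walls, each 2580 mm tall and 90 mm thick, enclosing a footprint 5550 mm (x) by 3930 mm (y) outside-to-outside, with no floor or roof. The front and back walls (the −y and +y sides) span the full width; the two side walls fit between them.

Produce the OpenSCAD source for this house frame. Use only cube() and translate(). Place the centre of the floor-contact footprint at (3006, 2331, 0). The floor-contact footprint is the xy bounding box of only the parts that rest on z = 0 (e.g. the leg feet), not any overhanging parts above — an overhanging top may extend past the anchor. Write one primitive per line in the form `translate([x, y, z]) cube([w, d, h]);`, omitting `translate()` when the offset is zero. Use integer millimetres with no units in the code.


translate([231, 366, 0]) cube([5550, 90, 2580]);
translate([231, 4206, 0]) cube([5550, 90, 2580]);
translate([231, 456, 0]) cube([90, 3750, 2580]);
translate([5691, 456, 0]) cube([90, 3750, 2580]);


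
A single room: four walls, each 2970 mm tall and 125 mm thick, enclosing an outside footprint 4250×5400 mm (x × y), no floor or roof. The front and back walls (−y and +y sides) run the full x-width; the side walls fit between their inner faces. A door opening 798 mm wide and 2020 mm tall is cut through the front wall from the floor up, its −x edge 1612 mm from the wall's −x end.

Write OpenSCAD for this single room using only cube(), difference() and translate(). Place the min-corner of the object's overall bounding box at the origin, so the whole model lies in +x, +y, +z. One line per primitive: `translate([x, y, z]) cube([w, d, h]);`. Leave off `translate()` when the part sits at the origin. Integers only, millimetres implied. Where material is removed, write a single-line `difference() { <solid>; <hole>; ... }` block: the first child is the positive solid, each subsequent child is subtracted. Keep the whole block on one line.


difference() { cube([4250, 125, 2970]); translate([1612, 0, 0]) cube([798, 125, 2020]); }
translate([0, 5275, 0]) cube([4250, 125, 2970]);
translate([0, 125, 0]) cube([125, 5150, 2970]);
translate([4125, 125, 0]) cube([125, 5150, 2970]);


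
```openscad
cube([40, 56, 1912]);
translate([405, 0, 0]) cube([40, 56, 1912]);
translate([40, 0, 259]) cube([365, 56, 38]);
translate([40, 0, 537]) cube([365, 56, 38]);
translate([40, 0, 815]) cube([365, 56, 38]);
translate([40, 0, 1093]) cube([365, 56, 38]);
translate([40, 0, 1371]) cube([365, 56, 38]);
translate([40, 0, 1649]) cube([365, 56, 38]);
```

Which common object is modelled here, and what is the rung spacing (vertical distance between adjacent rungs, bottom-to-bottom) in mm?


A ladder. The rung spacing is 278 mm.

Two tall 40×56 posts with 6 short bars between them — a ladder. Adjacent rungs sit at z = 259 and z = 537, so the spacing is 537 − 259 = 278 mm.


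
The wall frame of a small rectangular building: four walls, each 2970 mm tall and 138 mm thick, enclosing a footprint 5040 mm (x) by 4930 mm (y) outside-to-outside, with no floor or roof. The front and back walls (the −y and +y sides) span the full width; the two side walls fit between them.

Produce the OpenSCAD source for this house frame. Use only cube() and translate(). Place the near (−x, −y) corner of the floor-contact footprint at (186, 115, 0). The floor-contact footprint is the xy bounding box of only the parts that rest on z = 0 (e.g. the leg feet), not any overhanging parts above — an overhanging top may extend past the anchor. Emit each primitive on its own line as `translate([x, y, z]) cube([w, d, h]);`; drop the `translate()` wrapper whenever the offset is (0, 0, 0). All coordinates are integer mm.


translate([186, 115, 0]) cube([5040, 138, 2970]);
translate([186, 4907, 0]) cube([5040, 138, 2970]);
translate([186, 253, 0]) cube([138, 4654, 2970]);
translate([5088, 253, 0]) cube([138, 4654, 2970]);


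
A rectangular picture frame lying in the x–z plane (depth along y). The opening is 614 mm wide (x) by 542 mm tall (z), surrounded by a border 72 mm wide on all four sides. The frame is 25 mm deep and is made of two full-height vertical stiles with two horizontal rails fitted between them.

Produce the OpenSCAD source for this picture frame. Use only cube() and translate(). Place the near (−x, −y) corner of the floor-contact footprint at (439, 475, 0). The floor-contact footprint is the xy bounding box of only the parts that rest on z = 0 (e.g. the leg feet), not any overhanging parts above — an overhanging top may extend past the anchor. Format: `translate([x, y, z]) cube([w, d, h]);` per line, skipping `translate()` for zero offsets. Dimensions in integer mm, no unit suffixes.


translate([439, 475, 0]) cube([72, 25, 686]);
translate([1125, 475, 0]) cube([72, 25, 686]);
translate([511, 475, 0]) cube([614, 25, 72]);
translate([511, 475, 614]) cube([614, 25, 72]);


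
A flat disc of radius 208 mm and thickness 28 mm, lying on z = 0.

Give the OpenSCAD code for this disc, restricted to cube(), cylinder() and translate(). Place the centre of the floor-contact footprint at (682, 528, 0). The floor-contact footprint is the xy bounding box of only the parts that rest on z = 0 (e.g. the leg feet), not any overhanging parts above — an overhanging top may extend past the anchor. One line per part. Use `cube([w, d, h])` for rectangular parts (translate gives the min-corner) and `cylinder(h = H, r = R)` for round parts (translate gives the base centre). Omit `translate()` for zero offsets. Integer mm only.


translate([682, 528, 0]) cylinder(h = 28, r = 208);


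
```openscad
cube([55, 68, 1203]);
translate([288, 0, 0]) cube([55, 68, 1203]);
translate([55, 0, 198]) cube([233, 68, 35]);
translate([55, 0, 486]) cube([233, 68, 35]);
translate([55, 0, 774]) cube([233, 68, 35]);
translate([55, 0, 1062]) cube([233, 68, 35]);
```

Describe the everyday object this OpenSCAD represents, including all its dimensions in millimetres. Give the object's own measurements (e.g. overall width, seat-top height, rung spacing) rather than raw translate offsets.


A straight ladder. Two 55×68 mm vertical rails, 1203 mm tall, stand 343 mm apart (outside-to-outside) with their front faces coplanar on the −y side. 4 rungs, each 68 mm deep and 35 mm tall, span between the inner faces of the rails, front faces flush with the rails. The lowest rung's underside is at z = 198 mm and rungs are spaced 288 mm apart (underside to underside).


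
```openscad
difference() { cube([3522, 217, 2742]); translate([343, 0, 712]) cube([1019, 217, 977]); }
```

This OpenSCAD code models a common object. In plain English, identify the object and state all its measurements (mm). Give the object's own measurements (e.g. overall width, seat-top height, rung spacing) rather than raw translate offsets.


A wall 3522 mm long (x), 217 mm thick (y), 2742 mm tall, with a rectangular window opening cut through it. The opening is 1019 mm wide and 977 mm tall; its sill is at z = 712 mm and its near (−x) edge is 343 mm from the wall's −x end. The opening passes through the full wall thickness.


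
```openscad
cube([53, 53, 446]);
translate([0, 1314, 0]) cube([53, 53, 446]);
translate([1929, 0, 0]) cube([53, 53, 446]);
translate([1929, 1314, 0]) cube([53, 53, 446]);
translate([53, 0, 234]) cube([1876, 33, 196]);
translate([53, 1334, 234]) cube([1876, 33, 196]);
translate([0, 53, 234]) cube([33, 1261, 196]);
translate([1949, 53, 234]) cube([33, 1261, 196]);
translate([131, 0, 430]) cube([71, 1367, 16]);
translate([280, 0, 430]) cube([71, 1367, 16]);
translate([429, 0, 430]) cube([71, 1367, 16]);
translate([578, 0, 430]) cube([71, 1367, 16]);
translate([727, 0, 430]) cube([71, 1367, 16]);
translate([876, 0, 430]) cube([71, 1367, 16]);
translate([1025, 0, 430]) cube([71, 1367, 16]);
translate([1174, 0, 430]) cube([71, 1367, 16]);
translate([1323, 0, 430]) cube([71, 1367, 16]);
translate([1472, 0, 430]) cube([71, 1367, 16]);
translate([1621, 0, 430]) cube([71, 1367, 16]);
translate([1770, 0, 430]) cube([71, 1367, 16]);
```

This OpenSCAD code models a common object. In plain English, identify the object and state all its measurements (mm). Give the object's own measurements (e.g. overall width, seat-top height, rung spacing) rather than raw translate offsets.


A bed frame 1982 mm long (x) by 1367 mm wide (y). Four 53×53 mm corner posts, 446 mm tall, at the corners of the footprint. Four rails of 33 mm thickness and 196 mm height run between adjacent posts with their undersides at z = 234 mm, their outer faces flush with the outside of the frame (the two x-running rails run between the posts' inner faces; the two y-running rails run between the posts' inner faces). 12 slats, each 71 mm wide (x) and 16 mm thick, lie across the top of the two x-running rails, running the full 1367 mm width of the frame in y; along x they sit between the end posts with a 78 mm gap after the −x posts and between neighbouring slats, leaving 88 mm before the +x posts.


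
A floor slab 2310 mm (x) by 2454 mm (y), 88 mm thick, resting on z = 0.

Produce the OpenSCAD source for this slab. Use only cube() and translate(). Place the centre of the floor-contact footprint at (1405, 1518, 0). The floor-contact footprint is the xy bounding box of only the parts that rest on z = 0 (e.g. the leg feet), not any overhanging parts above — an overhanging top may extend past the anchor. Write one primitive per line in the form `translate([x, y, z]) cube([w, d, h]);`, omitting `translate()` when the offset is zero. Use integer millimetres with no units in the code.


translate([250, 291, 0]) cube([2310, 2454, 88]);


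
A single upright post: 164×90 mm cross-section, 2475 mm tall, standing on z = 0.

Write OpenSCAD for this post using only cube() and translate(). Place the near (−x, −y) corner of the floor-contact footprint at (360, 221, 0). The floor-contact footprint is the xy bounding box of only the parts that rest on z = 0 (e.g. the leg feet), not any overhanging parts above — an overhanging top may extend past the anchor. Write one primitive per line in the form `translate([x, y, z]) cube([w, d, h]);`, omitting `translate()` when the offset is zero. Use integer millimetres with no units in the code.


translate([360, 221, 0]) cube([164, 90, 2475]);


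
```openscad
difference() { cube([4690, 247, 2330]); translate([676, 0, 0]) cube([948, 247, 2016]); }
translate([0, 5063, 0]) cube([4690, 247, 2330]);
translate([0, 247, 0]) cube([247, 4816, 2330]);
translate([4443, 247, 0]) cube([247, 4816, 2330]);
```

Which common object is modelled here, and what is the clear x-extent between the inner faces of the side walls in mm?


A single room. The interior width is 4196 mm.

Four walls enclosing a rectangle with a door in the front wall — a room. Outside width 4690 minus two 247 mm walls gives 4196 mm.


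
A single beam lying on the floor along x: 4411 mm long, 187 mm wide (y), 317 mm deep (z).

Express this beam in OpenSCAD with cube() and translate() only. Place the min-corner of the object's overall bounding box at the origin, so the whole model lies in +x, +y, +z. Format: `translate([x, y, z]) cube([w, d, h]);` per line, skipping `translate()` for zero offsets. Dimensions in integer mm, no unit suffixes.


cube([4411, 187, 317]);


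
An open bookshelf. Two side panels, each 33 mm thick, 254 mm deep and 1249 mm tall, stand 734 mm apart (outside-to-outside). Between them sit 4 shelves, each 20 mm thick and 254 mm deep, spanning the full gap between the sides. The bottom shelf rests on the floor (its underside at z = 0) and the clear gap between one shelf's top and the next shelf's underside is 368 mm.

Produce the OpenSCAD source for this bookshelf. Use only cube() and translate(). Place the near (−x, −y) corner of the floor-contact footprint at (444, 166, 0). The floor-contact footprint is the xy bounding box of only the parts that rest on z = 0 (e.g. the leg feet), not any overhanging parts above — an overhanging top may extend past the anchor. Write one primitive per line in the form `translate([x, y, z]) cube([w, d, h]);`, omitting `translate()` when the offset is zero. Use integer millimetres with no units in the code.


translate([444, 166, 0]) cube([33, 254, 1249]);
translate([1145, 166, 0]) cube([33, 254, 1249]);
translate([477, 166, 0]) cube([668, 254, 20]);
translate([477, 166, 388]) cube([668, 254, 20]);
translate([477, 166, 776]) cube([668, 254, 20]);
translate([477, 166, 1164]) cube([668, 254, 20]);


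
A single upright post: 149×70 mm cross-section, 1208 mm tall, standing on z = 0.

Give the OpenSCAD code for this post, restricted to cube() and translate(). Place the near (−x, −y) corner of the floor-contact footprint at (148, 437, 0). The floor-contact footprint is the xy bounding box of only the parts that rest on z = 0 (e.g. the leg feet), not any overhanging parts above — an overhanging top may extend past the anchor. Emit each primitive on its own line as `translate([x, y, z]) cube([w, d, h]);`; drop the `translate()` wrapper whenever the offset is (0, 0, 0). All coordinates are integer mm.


translate([148, 437, 0]) cube([149, 70, 1208]);


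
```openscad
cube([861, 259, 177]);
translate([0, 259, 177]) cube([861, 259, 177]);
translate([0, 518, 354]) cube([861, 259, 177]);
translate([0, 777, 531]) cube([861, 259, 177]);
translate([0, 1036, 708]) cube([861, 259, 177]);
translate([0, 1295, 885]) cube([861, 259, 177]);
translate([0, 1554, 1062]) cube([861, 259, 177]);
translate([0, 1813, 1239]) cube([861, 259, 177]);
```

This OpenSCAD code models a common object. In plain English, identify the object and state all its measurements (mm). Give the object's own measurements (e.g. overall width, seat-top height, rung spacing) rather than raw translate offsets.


A straight staircase of 8 solid steps. Each step is 861 mm wide (x), 259 mm deep (y, the going) and 177 mm tall (the rise). The first step rests on the floor; each subsequent step sits one going further in +y and one rise higher in +z, directly behind and above the previous step with no overlap.


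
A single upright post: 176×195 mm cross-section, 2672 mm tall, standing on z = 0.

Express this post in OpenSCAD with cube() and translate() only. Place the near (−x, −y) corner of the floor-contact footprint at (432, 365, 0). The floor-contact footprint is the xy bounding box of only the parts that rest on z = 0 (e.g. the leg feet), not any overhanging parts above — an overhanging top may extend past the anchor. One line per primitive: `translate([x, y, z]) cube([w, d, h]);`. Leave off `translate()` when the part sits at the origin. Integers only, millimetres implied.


translate([432, 365, 0]) cube([176, 195, 2672]);


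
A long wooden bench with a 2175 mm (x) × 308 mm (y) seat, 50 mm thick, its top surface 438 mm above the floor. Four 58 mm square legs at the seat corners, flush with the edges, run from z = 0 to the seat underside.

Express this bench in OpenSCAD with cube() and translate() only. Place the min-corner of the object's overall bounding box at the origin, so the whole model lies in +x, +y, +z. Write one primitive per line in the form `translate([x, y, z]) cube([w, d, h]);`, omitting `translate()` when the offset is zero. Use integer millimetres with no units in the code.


translate([0, 0, 388]) cube([2175, 308, 50]);
cube([58, 58, 388]);
translate([0, 250, 0]) cube([58, 58, 388]);
translate([2117, 0, 0]) cube([58, 58, 388]);
translate([2117, 250, 0]) cube([58, 58, 388]);


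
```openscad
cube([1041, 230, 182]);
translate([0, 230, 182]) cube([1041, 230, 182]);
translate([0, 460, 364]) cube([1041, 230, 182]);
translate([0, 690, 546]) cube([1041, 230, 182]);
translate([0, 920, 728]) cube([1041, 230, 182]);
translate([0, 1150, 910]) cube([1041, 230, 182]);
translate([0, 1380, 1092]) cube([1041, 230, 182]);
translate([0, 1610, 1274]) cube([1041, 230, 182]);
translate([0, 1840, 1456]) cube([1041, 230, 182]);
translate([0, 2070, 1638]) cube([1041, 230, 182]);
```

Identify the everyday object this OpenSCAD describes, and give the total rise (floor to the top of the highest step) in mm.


A staircase. The total rise is 1820 mm.

10 identical blocks, each offset up and back from the previous — a staircase. Each step is 182 mm tall and there are 10 of them, so the total rise is 10 × 182 = 1820 mm.


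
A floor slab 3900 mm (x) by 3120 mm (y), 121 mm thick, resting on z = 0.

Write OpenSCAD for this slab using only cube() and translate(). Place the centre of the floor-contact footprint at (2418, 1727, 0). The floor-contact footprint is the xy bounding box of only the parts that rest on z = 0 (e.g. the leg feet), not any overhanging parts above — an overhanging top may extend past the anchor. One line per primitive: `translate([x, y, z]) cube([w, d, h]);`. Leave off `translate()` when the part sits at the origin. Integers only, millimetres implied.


translate([468, 167, 0]) cube([3900, 3120, 121]);


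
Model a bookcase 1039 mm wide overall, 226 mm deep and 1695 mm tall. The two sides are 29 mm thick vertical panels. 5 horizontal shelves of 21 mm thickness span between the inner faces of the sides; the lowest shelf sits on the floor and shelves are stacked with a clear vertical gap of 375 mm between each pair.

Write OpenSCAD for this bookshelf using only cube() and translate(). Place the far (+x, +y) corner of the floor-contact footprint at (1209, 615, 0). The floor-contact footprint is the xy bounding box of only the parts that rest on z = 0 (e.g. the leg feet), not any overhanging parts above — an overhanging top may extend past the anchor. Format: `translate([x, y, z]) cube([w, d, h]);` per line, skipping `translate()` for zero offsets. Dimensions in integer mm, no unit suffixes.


translate([170, 389, 0]) cube([29, 226, 1695]);
translate([1180, 389, 0]) cube([29, 226, 1695]);
translate([199, 389, 0]) cube([981, 226, 21]);
translate([199, 389, 396]) cube([981, 226, 21]);
translate([199, 389, 792]) cube([981, 226, 21]);
translate([199, 389, 1188]) cube([981, 226, 21]);
translate([199, 389, 1584]) cube([981, 226, 21]);


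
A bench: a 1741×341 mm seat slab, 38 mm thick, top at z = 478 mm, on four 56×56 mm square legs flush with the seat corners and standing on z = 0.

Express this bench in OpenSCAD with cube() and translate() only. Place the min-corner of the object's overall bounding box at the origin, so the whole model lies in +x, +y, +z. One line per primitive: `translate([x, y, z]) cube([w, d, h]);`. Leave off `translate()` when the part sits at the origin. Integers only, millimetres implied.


translate([0, 0, 440]) cube([1741, 341, 38]);
cube([56, 56, 440]);
translate([0, 285, 0]) cube([56, 56, 440]);
translate([1685, 0, 0]) cube([56, 56, 440]);
translate([1685, 285, 0]) cube([56, 56, 440]);


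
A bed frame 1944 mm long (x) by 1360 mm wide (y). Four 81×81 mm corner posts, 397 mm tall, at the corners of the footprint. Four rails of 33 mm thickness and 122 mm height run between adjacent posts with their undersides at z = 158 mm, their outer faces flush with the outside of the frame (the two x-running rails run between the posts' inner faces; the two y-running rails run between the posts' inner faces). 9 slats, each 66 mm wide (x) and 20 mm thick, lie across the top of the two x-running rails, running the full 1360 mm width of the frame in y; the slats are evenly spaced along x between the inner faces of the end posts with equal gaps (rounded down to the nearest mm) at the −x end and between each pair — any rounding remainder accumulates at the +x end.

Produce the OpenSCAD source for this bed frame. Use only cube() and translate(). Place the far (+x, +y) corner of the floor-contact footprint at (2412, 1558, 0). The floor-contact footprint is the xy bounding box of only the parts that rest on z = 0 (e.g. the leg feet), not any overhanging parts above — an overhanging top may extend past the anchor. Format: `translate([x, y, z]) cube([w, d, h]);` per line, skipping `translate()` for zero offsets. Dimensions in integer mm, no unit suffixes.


// slat z = rail_z + rail_h = 158 + 122 = 280
// slat gap = ⌊(1782 − 9·66) / 10⌋ = 118
translate([468, 198, 0]) cube([81, 81, 397]);
translate([468, 1477, 0]) cube([81, 81, 397]);
translate([2331, 198, 0]) cube([81, 81, 397]);
translate([2331, 1477, 0]) cube([81, 81, 397]);
translate([549, 198, 158]) cube([1782, 33, 122]);
translate([549, 1525, 158]) cube([1782, 33, 122]);
translate([468, 279, 158]) cube([33, 1198, 122]);
translate([2379, 279, 158]) cube([33, 1198, 122]);
translate([667, 198, 280]) cube([66, 1360, 20]);
translate([851, 198, 280]) cube([66, 1360, 20]);
translate([1035, 198, 280]) cube([66, 1360, 20]);
translate([1219, 198, 280]) cube([66, 1360, 20]);
translate([1403, 198, 280]) cube([66, 1360, 20]);
translate([1587, 198, 280]) cube([66, 1360, 20]);
translate([1771, 198, 280]) cube([66, 1360, 20]);
translate([1955, 198, 280]) cube([66, 1360, 20]);
translate([2139, 198, 280]) cube([66, 1360, 20]);


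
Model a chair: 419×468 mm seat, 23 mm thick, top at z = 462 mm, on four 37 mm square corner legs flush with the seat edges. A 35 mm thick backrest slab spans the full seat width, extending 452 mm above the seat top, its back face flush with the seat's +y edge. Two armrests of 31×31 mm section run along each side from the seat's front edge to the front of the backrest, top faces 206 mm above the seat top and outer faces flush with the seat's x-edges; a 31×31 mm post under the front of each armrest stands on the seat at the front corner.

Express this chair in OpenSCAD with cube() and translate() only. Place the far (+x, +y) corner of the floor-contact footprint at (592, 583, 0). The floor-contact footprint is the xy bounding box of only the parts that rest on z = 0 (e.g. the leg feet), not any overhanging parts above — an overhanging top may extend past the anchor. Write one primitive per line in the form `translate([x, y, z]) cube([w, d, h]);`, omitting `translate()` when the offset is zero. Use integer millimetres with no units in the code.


translate([173, 115, 439]) cube([419, 468, 23]);
translate([173, 115, 0]) cube([37, 37, 439]);
translate([555, 115, 0]) cube([37, 37, 439]);
translate([173, 546, 0]) cube([37, 37, 439]);
translate([555, 546, 0]) cube([37, 37, 439]);
translate([173, 548, 462]) cube([419, 35, 452]);
translate([173, 115, 637]) cube([31, 433, 31]);
translate([561, 115, 637]) cube([31, 433, 31]);
translate([173, 115, 462]) cube([31, 31, 175]);
translate([561, 115, 462]) cube([31, 31, 175]);


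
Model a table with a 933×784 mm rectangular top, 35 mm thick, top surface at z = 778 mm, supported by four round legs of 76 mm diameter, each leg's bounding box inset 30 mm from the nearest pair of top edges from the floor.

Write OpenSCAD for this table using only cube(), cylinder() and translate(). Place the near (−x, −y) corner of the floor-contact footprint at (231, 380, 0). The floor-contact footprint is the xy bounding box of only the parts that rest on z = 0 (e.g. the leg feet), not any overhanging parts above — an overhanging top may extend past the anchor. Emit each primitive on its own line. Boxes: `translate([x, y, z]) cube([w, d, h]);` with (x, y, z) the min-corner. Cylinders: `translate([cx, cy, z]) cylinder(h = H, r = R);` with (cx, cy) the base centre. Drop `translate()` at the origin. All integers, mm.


// leg_h = 778 - 35 = 743
translate([201, 350, 743]) cube([933, 784, 35]);
translate([269, 418, 0]) cylinder(h = 743, r = 38);
translate([1066, 418, 0]) cylinder(h = 743, r = 38);
translate([269, 1066, 0]) cylinder(h = 743, r = 38);
translate([1066, 1066, 0]) cylinder(h = 743, r = 38);


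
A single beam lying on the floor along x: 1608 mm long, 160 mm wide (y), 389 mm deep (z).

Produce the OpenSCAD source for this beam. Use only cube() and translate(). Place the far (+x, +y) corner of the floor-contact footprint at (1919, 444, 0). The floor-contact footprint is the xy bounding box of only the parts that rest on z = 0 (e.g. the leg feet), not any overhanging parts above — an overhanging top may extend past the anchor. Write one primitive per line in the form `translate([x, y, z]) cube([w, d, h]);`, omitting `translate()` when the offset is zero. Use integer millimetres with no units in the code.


translate([311, 284, 0]) cube([1608, 160, 389]);


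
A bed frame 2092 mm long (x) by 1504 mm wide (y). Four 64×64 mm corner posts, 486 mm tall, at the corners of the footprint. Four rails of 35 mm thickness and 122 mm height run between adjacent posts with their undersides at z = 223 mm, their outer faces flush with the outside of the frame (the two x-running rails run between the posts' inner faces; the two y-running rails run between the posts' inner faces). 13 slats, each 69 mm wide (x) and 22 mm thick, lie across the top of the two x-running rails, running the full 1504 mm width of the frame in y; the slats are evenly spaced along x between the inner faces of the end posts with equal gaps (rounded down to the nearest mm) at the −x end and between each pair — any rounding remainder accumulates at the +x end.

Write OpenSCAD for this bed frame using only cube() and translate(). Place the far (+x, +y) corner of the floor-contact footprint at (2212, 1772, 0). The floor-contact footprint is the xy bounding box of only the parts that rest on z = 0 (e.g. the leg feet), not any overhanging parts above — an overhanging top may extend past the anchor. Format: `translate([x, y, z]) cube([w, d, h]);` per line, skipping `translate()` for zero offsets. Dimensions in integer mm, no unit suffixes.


translate([120, 268, 0]) cube([64, 64, 486]);
translate([120, 1708, 0]) cube([64, 64, 486]);
translate([2148, 268, 0]) cube([64, 64, 486]);
translate([2148, 1708, 0]) cube([64, 64, 486]);
translate([184, 268, 223]) cube([1964, 35, 122]);
translate([184, 1737, 223]) cube([1964, 35, 122]);
translate([120, 332, 223]) cube([35, 1376, 122]);
translate([2177, 332, 223]) cube([35, 1376, 122]);
translate([260, 268, 345]) cube([69, 1504, 22]);
translate([405, 268, 345]) cube([69, 1504, 22]);
translate([550, 268, 345]) cube([69, 1504, 22]);
translate([695, 268, 345]) cube([69, 1504, 22]);
translate([840, 268, 345]) cube([69, 1504, 22]);
translate([985, 268, 345]) cube([69, 1504, 22]);
translate([1130, 268, 345]) cube([69, 1504, 22]);
translate([1275, 268, 345]) cube([69, 1504, 22]);
translate([1420, 268, 345]) cube([69, 1504, 22]);
translate([1565, 268, 345]) cube([69, 1504, 22]);
translate([1710, 268, 345]) cube([69, 1504, 22]);
translate([1855, 268, 345]) cube([69, 1504, 22]);
translate([2000, 268, 345]) cube([69, 1504, 22]);


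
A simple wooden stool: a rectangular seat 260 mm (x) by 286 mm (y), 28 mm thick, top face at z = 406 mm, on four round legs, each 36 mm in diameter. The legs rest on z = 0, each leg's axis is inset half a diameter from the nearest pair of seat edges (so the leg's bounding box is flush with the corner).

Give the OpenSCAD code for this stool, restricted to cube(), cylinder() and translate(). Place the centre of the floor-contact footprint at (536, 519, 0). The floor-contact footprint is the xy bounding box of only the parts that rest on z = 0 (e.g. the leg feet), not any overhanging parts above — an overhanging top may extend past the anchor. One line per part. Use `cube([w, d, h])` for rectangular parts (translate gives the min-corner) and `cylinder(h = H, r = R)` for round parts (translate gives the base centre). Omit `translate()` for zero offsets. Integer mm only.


// leg_h = 406 - 28 = 378
translate([406, 376, 378]) cube([260, 286, 28]);
translate([424, 394, 0]) cylinder(h = 378, r = 18);
translate([648, 394, 0]) cylinder(h = 378, r = 18);
translate([424, 644, 0]) cylinder(h = 378, r = 18);
translate([648, 644, 0]) cylinder(h = 378, r = 18);


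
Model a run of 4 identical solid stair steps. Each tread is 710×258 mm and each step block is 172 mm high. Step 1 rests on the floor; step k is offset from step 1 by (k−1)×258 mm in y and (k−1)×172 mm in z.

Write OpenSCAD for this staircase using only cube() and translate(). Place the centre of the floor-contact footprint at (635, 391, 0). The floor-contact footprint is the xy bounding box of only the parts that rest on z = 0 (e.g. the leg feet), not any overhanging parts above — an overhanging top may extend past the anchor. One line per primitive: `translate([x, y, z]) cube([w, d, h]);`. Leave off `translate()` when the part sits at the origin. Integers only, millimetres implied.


translate([280, 262, 0]) cube([710, 258, 172]);
translate([280, 520, 172]) cube([710, 258, 172]);
translate([280, 778, 344]) cube([710, 258, 172]);
translate([280, 1036, 516]) cube([710, 258, 172]);


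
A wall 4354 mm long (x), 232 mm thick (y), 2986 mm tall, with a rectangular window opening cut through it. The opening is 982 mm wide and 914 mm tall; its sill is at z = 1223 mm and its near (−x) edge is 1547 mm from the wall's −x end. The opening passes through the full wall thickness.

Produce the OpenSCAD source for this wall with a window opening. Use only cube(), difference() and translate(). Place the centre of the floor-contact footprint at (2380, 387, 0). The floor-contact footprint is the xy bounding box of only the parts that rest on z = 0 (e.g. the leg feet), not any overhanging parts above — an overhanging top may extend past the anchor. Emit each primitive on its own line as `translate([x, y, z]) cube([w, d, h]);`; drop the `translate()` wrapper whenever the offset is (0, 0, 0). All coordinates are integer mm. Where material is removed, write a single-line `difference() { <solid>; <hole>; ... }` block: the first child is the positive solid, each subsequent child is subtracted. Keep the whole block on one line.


difference() { translate([203, 271, 0]) cube([4354, 232, 2986]); translate([1750, 271, 1223]) cube([982, 232, 914]); }


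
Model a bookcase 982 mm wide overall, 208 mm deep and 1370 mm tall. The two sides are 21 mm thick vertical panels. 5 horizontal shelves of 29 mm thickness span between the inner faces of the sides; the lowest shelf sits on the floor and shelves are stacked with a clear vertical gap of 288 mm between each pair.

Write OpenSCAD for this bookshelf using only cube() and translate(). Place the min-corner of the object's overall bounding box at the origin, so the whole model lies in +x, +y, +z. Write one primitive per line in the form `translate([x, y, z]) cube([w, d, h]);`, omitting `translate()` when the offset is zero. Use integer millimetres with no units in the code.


cube([21, 208, 1370]);
translate([961, 0, 0]) cube([21, 208, 1370]);
translate([21, 0, 0]) cube([940, 208, 29]);
translate([21, 0, 317]) cube([940, 208, 29]);
translate([21, 0, 634]) cube([940, 208, 29]);
translate([21, 0, 951]) cube([940, 208, 29]);
translate([21, 0, 1268]) cube([940, 208, 29]);


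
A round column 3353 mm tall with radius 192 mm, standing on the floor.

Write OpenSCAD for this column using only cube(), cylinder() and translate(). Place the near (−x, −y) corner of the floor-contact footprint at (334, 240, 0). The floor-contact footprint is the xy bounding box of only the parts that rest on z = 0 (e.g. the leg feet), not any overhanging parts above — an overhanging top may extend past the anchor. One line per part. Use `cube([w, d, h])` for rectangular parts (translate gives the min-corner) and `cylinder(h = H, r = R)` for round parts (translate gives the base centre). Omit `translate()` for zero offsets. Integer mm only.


translate([526, 432, 0]) cylinder(h = 3353, r = 192);


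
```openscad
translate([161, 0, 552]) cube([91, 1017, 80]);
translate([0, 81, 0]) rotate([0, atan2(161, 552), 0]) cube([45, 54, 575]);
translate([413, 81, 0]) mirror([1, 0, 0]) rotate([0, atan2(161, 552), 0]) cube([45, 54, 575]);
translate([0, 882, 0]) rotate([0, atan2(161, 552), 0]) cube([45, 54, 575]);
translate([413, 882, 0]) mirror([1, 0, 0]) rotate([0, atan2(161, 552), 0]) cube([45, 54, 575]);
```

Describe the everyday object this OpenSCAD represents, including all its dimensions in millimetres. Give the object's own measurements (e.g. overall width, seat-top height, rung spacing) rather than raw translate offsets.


A sawhorse. A 91×1017×80 mm beam (x, y, z) sits on two A-frame leg pairs. Each pair is two raked legs of 45×54 mm section (54 mm along y) splaying symmetrically in x. Each leg rises 552 mm vertically over 161 mm of horizontal reach and is 575 mm long along its own axis. Every leg's outer bottom edge rests on the floor and its outer top edge meets a bottom edge of the beam — the left legs (tilting toward +x) meet the beam's −x bottom edge, the right legs (their mirror images, tilting toward −x) meet its +x bottom edge — so the leg tops tuck under the beam, the beam's underside is 552 mm above the floor, and the feet are 413 mm apart outside-to-outside with the beam centred between them. The two leg pairs are set in 81 mm from either end of the beam.


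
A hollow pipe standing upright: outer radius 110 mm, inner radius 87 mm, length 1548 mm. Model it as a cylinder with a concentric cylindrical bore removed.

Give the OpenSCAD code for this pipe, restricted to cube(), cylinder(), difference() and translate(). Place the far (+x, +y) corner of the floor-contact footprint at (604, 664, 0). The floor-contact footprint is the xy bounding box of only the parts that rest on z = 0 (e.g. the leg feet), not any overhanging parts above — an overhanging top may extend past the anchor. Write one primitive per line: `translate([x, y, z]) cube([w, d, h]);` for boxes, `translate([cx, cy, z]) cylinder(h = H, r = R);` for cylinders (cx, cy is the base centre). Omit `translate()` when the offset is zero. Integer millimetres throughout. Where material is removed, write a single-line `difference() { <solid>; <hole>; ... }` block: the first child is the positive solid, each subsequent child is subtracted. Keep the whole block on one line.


difference() { translate([494, 554, 0]) cylinder(h = 1548, r = 110); translate([494, 554, 0]) cylinder(h = 1548, r = 87); }


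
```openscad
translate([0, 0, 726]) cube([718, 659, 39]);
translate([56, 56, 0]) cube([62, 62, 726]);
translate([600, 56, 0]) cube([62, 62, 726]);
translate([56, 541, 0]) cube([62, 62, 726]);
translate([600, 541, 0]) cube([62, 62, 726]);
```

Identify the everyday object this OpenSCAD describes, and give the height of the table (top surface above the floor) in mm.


A table. The table height is 765 mm.

A 718×659×39 slab sits at z = 726 on four 62 mm square posts — a table. The top surface is at 726 + 39 = 765 mm.


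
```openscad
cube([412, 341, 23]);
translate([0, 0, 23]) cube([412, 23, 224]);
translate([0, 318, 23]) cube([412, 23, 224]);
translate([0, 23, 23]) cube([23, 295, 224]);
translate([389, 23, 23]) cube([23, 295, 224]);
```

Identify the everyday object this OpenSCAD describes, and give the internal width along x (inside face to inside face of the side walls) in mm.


An open box. The internal width is 366 mm.

A 412×341 base slab with four walls standing on it — an open box. The base is 412 mm wide and the walls are 23 mm thick, so the internal width is 412 − 2 × 23 = 366 mm.


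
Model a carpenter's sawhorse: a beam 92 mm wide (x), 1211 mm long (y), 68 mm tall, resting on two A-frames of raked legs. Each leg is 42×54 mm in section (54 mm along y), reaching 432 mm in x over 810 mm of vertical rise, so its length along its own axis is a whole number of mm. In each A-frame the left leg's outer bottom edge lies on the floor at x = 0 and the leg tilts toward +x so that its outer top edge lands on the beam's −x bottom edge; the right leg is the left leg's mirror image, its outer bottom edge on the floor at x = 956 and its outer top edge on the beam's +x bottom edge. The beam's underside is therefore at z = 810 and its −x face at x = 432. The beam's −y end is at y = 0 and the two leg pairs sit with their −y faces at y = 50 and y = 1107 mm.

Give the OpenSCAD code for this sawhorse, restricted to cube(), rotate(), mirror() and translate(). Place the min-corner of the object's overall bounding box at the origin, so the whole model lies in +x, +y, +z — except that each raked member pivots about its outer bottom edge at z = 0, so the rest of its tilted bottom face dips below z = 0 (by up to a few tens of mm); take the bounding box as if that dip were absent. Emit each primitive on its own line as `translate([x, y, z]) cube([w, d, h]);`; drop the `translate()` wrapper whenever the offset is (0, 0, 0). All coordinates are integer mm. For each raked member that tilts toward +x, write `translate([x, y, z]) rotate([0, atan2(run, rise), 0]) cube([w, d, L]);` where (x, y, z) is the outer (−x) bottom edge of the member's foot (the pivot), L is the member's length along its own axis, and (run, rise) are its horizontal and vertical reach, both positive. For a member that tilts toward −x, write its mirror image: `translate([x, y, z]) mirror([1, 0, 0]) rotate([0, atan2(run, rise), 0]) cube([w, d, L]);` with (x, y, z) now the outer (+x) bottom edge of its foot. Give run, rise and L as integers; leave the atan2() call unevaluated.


translate([432, 0, 810]) cube([92, 1211, 68]);
translate([0, 50, 0]) rotate([0, atan2(432, 810), 0]) cube([42, 54, 918]);
translate([956, 50, 0]) mirror([1, 0, 0]) rotate([0, atan2(432, 810), 0]) cube([42, 54, 918]);
translate([0, 1107, 0]) rotate([0, atan2(432, 810), 0]) cube([42, 54, 918]);
translate([956, 1107, 0]) mirror([1, 0, 0]) rotate([0, atan2(432, 810), 0]) cube([42, 54, 918]);


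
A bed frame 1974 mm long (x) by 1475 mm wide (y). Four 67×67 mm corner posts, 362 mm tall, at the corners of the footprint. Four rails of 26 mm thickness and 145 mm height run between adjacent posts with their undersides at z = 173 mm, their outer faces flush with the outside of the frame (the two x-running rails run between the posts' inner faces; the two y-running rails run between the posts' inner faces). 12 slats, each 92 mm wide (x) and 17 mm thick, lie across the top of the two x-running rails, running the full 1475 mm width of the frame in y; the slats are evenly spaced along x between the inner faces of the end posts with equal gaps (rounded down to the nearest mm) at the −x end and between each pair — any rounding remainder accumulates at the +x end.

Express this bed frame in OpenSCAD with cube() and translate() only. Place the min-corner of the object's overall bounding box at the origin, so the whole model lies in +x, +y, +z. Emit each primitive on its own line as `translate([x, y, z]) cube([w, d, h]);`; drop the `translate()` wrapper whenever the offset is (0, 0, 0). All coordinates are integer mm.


// slat z = rail_z + rail_h = 173 + 145 = 318
// slat gap = ⌊(1840 − 12·92) / 13⌋ = 56
cube([67, 67, 362]);
translate([0, 1408, 0]) cube([67, 67, 362]);
translate([1907, 0, 0]) cube([67, 67, 362]);
translate([1907, 1408, 0]) cube([67, 67, 362]);
translate([67, 0, 173]) cube([1840, 26, 145]);
translate([67, 1449, 173]) cube([1840, 26, 145]);
translate([0, 67, 173]) cube([26, 1341, 145]);
translate([1948, 67, 173]) cube([26, 1341, 145]);
translate([123, 0, 318]) cube([92, 1475, 17]);
translate([271, 0, 318]) cube([92, 1475, 17]);
translate([419, 0, 318]) cube([92, 1475, 17]);
translate([567, 0, 318]) cube([92, 1475, 17]);
translate([715, 0, 318]) cube([92, 1475, 17]);
translate([863, 0, 318]) cube([92, 1475, 17]);
translate([1011, 0, 318]) cube([92, 1475, 17]);
translate([1159, 0, 318]) cube([92, 1475, 17]);
translate([1307, 0, 318]) cube([92, 1475, 17]);
translate([1455, 0, 318]) cube([92, 1475, 17]);
translate([1603, 0, 318]) cube([92, 1475, 17]);
translate([1751, 0, 318]) cube([92, 1475, 17]);
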